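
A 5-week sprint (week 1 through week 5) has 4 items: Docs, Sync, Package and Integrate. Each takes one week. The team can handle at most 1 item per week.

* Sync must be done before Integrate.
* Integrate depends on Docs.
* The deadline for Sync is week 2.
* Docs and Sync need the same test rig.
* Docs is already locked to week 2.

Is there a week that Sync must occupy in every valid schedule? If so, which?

Sync's window is week 1–week 2.
Docs is fixed at week 2, and Sync can't share a week with Docs.
So Sync must be week 1.

week 1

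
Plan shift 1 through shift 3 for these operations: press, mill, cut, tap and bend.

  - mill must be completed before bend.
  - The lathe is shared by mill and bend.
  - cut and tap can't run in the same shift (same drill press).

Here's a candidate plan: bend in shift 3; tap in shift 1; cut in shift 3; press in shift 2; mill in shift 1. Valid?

Valid

The lathe is shared by mill and bend — holds.
cut and tap can't run in the same shift (same drill press) — holds.
mill must be completed before bend — holds.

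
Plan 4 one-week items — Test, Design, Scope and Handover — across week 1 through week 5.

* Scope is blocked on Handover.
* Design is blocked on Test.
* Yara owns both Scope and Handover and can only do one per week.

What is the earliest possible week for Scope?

week 2

Precedence pushes Scope to at least week 2.
Scope at week 2 is achievable: Scope -> week 2, Design -> week 2, Handover -> week 1, Test -> week 1.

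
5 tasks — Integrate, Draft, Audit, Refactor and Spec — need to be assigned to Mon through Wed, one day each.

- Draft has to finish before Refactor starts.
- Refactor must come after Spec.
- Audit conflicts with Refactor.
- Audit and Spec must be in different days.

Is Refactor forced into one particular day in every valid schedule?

Refactor can be Tue (e.g. Audit in Wed, Spec in Mon, Integrate in Mon, Draft in Mon, Refactor in Tue) or Wed (e.g. Refactor in Wed, Integrate in Mon, Draft in Mon, Spec in Mon, Audit in Tue).

No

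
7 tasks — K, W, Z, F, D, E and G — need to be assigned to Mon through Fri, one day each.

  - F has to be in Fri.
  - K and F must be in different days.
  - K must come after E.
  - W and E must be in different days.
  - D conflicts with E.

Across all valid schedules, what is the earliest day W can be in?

Mon

W at Mon is achievable: K -> Wed, D -> Mon, W -> Mon, G -> Mon, E -> Tue, F -> Fri, Z -> Mon.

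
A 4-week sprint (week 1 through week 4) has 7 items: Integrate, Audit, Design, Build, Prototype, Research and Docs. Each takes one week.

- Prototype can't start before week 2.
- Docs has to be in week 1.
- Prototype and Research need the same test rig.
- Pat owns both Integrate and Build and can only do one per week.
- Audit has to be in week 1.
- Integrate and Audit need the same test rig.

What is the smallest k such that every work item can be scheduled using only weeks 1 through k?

Prototype can't be placed before week 2, so the schedule must run through at least week 2.
2 works (last occupied week: week 2): for example Docs in week 1; Integrate in week 2; Build in week 1; Design in week 1; Audit in week 1; Research in week 1; Prototype in week 2.

2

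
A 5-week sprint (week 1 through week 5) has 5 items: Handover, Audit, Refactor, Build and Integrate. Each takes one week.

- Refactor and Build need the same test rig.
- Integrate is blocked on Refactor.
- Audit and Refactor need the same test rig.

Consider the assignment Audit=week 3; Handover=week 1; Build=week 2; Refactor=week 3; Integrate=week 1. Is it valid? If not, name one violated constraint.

Refactor and Build need the same test rig — holds.
Integrate is blocked on Refactor — violated.
Audit and Refactor need the same test rig — violated.

Invalid. Integrate is blocked on Refactor.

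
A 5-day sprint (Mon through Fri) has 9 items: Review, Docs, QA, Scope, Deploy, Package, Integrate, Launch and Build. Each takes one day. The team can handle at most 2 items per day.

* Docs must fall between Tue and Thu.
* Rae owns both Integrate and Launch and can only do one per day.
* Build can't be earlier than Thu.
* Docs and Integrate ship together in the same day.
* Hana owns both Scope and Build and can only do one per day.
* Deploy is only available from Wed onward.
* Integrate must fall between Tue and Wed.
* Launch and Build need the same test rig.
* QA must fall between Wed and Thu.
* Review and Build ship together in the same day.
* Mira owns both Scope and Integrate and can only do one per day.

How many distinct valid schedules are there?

Splitting on Review: it can be Thu (18), Fri (42). Listing each branch's schedules as (Docs, QA, Scope, Deploy, Package, Integrate, Launch, Build):
Review=Thu: (Tue,Wed,Mon,Wed,Mon,Tue,Fri,Thu) (Tue,Wed,Mon,Wed,Fri,Tue,Mon,Thu) (Tue,Wed,Mon,Wed,Fri,Tue,Fri,Thu) (Tue,Wed,Mon,Fri,Mon,Tue,Wed,Thu) (Tue,Wed,Mon,Fri,Mon,Tue,Fri,Thu) (Tue,Wed,Mon,Fri,Wed,Tue,Mon,Thu) (Tue,Wed,Mon,Fri,Wed,Tue,Fri,Thu) (Tue,Wed,Mon,Fri,Fri,Tue,Mon,Thu) (Tue,Wed,Mon,Fri,Fri,Tue,Wed,Thu) (Tue,Wed,Wed,Fri,Mon,Tue,Mon,Thu) (Tue,Wed,Wed,Fri,Mon,Tue,Fri,Thu) (Tue,Wed,Wed,Fri,Fri,Tue,Mon,Thu) (Tue,Wed,Fri,Wed,Mon,Tue,Mon,Thu) (Tue,Wed,Fri,Wed,Mon,Tue,Fri,Thu) (Tue,Wed,Fri,Wed,Fri,Tue,Mon,Thu) (Tue,Wed,Fri,Fri,Mon,Tue,Mon,Thu) (Tue,Wed,Fri,Fri,Mon,Tue,Wed,Thu) (Tue,Wed,Fri,Fri,Wed,Tue,Mon,Thu) — 18.
Review=Fri: (Tue,Wed,Mon,Wed,Mon,Tue,Thu,Fri) (Tue,Wed,Mon,Wed,Thu,Tue,Mon,Fri) (Tue,Wed,Mon,Wed,Thu,Tue,Thu,Fri) (Tue,Wed,Mon,Thu,Mon,Tue,Wed,Fri) (Tue,Wed,Mon,Thu,Mon,Tue,Thu,Fri) (Tue,Wed,Mon,Thu,Wed,Tue,Mon,Fri) (Tue,Wed,Mon,Thu,Wed,Tue,Thu,Fri) (Tue,Wed,Mon,Thu,Thu,Tue,Mon,Fri) (Tue,Wed,Mon,Thu,Thu,Tue,Wed,Fri) (Tue,Wed,Wed,Thu,Mon,Tue,Mon,Fri) (Tue,Wed,Wed,Thu,Mon,Tue,Thu,Fri) (Tue,Wed,Wed,Thu,Thu,Tue,Mon,Fri) (Tue,Wed,Thu,Wed,Mon,Tue,Mon,Fri) (Tue,Wed,Thu,Wed,Mon,Tue,Thu,Fri) (Tue,Wed,Thu,Wed,Thu,Tue,Mon,Fri) (Tue,Wed,Thu,Thu,Mon,Tue,Mon,Fri) (Tue,Wed,Thu,Thu,Mon,Tue,Wed,Fri) (Tue,Wed,Thu,Thu,Wed,Tue,Mon,Fri) (Tue,Thu,Mon,Wed,Mon,Tue,Wed,Fri) (Tue,Thu,Mon,Wed,Mon,Tue,Thu,Fri) (Tue,Thu,Mon,Wed,Wed,Tue,Mon,Fri) (Tue,Thu,Mon,Wed,Wed,Tue,Thu,Fri) (Tue,Thu,Mon,Wed,Thu,Tue,Mon,Fri) (Tue,Thu,Mon,Wed,Thu,Tue,Wed,Fri) (Tue,Thu,Mon,Thu,Mon,Tue,Wed,Fri) (Tue,Thu,Mon,Thu,Wed,Tue,Mon,Fri) (Tue,Thu,Mon,Thu,Wed,Tue,Wed,Fri) (Tue,Thu,Wed,Wed,Mon,Tue,Mon,Fri) (Tue,Thu,Wed,Wed,Mon,Tue,Thu,Fri) (Tue,Thu,Wed,Wed,Thu,Tue,Mon,Fri) (Tue,Thu,Wed,Thu,Mon,Tue,Mon,Fri) (Tue,Thu,Wed,Thu,Mon,Tue,Wed,Fri) (Tue,Thu,Wed,Thu,Wed,Tue,Mon,Fri) (Tue,Thu,Thu,Wed,Mon,Tue,Mon,Fri) (Tue,Thu,Thu,Wed,Mon,Tue,Wed,Fri) (Tue,Thu,Thu,Wed,Wed,Tue,Mon,Fri) (Wed,Thu,Mon,Thu,Mon,Wed,Tue,Fri) (Wed,Thu,Mon,Thu,Tue,Wed,Mon,Fri) (Wed,Thu,Mon,Thu,Tue,Wed,Tue,Fri) (Wed,Thu,Tue,Thu,Mon,Wed,Mon,Fri) (Wed,Thu,Tue,Thu,Mon,Wed,Tue,Fri) (Wed,Thu,Tue,Thu,Tue,Wed,Mon,Fri) — 42.
Summing: 18 + 42 = 60.

60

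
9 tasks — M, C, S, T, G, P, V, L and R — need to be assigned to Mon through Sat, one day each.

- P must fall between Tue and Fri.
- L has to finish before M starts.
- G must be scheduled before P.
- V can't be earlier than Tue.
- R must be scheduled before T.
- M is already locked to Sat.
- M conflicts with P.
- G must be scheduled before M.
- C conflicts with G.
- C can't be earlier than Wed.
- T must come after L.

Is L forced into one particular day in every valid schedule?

No

L can be Mon (e.g. G in Mon; V in Tue; P in Tue; S in Mon; T in Tue; L in Mon; C in Wed; R in Mon; M in Sat) or Tue (e.g. M in Sat, P in Tue, L in Tue, T in Wed, C in Wed, G in Mon, V in Tue, S in Mon, R in Mon).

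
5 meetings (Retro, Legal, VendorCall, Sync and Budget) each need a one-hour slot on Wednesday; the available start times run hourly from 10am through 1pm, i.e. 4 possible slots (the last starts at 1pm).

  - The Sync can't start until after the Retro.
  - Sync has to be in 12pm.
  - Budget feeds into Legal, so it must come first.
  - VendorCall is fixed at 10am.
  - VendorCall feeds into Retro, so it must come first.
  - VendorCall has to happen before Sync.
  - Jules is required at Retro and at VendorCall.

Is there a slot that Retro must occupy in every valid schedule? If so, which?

11am

VendorCall is fixed at 10am and must come before Retro, so Retro is at least 11am.
Sync is fixed at 12pm and must come after Retro, so Retro is at most 11am.
So Retro must be 11am.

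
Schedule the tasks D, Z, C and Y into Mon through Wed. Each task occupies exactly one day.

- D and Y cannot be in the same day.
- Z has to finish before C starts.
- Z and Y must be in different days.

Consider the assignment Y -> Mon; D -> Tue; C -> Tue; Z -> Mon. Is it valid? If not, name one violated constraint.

No. Z and Y must be in different days is not satisfied.

Z and Y must be in different days — violated.
Z has to finish before C starts — holds.
D and Y cannot be in the same day — holds.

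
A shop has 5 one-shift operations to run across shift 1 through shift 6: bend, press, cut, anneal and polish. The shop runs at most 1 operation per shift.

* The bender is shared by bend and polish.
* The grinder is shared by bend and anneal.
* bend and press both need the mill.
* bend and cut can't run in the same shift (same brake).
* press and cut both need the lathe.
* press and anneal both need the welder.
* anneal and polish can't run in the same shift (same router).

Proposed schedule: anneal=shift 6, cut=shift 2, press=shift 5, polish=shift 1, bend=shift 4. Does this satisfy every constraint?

Yes

The bender is shared by bend and polish — holds.
The shop runs at most 1 operation per shift — holds.
press and cut both need the lathe — holds.
bend and press both need the mill — holds.
anneal and polish can't run in the same shift (same router) — holds.
press and anneal both need the welder — holds.
The grinder is shared by bend and anneal — holds.
bend and cut can't run in the same shift (same brake) — holds.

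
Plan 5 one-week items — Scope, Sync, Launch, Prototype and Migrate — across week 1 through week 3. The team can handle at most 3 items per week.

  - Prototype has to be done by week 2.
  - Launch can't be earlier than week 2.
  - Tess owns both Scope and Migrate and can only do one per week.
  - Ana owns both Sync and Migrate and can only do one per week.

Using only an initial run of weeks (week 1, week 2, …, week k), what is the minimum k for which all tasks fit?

2

With at most 3 per week and 5 tasks, at least 2 weeks are needed.
Launch can't be placed before week 2, so the schedule must run through at least week 2.
2 works (last occupied week: week 2): for example Sync in week 1; Launch in week 2; Scope in week 1; Prototype in week 1; Migrate in week 2.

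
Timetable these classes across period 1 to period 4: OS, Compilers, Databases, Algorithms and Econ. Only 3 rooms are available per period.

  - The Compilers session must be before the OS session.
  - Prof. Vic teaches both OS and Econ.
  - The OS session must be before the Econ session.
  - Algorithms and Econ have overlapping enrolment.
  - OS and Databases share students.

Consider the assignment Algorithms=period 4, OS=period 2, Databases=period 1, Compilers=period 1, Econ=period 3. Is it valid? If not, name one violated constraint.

Yes

The Compilers session must be before the OS session — holds.
The OS session must be before the Econ session — holds.
Prof. Vic teaches both OS and Econ — holds.
Algorithms and Econ have overlapping enrolment — holds.
Only 3 rooms are available per period — holds.
OS and Databases share students — holds.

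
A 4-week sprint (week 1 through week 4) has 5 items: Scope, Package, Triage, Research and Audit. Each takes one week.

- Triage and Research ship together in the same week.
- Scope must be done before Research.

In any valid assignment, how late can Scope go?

Downstream work caps Scope at week 3.
Scope at week 3 is achievable: Package -> week 1; Research -> week 4; Triage -> week 4; Audit -> week 1; Scope -> week 3.

week 3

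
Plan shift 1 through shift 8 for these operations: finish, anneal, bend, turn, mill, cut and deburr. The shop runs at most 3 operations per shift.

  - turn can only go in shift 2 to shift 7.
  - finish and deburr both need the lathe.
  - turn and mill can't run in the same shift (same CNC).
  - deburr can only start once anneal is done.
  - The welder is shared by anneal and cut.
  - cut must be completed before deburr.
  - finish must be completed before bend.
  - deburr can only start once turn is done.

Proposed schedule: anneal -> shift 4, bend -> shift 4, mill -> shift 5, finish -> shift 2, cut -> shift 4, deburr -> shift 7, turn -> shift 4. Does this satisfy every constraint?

turn and mill can't run in the same shift (same CNC) — holds.
cut must be completed before deburr — holds.
deburr can only start once turn is done — holds.
turn can only go in shift 2 to shift 7 — holds.
finish must be completed before bend — holds.
finish and deburr both need the lathe — holds.
The welder is shared by anneal and cut — violated.
deburr can only start once anneal is done — holds.
The shop runs at most 3 operations per shift — violated.

Invalid. The welder is shared by anneal and cut.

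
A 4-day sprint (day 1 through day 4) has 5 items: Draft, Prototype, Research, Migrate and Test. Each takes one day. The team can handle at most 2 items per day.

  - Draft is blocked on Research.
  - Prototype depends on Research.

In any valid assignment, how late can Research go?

Downstream work caps Research at day 3.
Research at day 3 is achievable: Migrate -> day 1; Test -> day 1; Prototype -> day 4; Draft -> day 4; Research -> day 3.

day 3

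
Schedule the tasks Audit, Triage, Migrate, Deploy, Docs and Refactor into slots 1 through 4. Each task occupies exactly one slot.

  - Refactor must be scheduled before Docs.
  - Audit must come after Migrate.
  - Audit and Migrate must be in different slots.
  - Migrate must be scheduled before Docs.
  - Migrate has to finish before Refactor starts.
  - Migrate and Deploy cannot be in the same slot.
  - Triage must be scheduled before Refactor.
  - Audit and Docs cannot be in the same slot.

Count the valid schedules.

Splitting on Audit: it can be 2 (12), 3 (15), 4 (3). Listing each branch's schedules as (Triage, Migrate, Deploy, Docs, Refactor):
Audit=2: (1,1,2,3,2) (1,1,2,4,2) (1,1,2,4,3) (1,1,3,3,2) (1,1,3,4,2) (1,1,3,4,3) (1,1,4,3,2) (1,1,4,4,2) (1,1,4,4,3) (2,1,2,4,3) (2,1,3,4,3) (2,1,4,4,3) — 12.
Audit=3: (1,1,2,4,2) (1,1,2,4,3) (1,1,3,4,2) (1,1,3,4,3) (1,1,4,4,2) (1,1,4,4,3) (1,2,1,4,3) (1,2,3,4,3) (1,2,4,4,3) (2,1,2,4,3) (2,1,3,4,3) (2,1,4,4,3) (2,2,1,4,3) (2,2,3,4,3) (2,2,4,4,3) — 15.
Audit=4: (1,1,2,3,2) (1,1,3,3,2) (1,1,4,3,2) — 3.
Summing: 12 + 15 + 3 = 30.

30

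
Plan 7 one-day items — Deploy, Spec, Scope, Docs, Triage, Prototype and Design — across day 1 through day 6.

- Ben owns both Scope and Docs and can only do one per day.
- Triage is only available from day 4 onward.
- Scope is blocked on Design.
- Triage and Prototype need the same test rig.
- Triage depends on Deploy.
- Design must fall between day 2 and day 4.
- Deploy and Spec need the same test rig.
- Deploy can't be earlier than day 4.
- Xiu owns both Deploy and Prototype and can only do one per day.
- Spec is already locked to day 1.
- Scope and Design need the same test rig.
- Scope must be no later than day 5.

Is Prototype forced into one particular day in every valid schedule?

No

Prototype can be day 1 (e.g. Prototype=day 1, Docs=day 1, Triage=day 5, Deploy=day 4, Scope=day 3, Design=day 2, Spec=day 1) or day 2 (e.g. Design in day 2; Prototype in day 2; Deploy in day 4; Scope in day 3; Docs in day 1; Spec in day 1; Triage in day 5).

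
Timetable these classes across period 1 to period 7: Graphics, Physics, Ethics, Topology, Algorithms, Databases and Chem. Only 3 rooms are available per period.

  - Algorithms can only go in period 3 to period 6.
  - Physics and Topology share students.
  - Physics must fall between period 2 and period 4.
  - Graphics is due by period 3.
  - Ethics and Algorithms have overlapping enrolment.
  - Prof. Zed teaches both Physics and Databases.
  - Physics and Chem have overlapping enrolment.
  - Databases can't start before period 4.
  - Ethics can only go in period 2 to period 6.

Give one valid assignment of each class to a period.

Ethics=period 2; Algorithms=period 3; Graphics=period 1; Chem=period 1; Databases=period 4; Topology=period 1; Physics=period 2

Checking: Physics(period 2) != Topology(period 1); Ethics(period 2) != Algorithms(period 3); Physics(period 2) != Chem(period 1); Physics(period 2) != Databases(period 4); Physics=period 2 in [period 2,period 4]; Graphics=period 1 in [period 1,period 3]; Algorithms=period 3 in [period 3,period 6]; Ethics=period 2 in [period 2,period 6]; Databases=period 4 in [period 4,period 7]; max 3 per period (cap 3).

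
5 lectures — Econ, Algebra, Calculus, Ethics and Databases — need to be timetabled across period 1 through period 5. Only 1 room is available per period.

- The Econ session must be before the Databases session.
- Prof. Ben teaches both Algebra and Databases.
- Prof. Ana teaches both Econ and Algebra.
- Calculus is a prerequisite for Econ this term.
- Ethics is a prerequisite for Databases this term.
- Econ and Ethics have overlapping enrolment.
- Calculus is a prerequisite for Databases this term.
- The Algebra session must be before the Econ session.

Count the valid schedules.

Splitting on Econ: it can be period 3 (2), period 4 (6). Listing each branch's schedules as (Algebra, Calculus, Ethics, Databases) by period number:
Econ=period 3: (1,2,4,5) (2,1,4,5) — 2.
Econ=period 4: (1,2,3,5) (1,3,2,5) (2,1,3,5) (2,3,1,5) (3,1,2,5) (3,2,1,5) — 6.
Summing: 2 + 6 = 8.

8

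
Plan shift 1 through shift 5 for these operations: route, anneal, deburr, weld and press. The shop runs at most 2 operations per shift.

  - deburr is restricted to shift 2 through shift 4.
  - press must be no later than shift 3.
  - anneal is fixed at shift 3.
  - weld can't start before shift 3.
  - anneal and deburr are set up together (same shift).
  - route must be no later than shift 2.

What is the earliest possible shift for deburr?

Deburr is available from shift 2; deburr must be in the same shift as anneal, which can't be before shift 3, so deburr is at least shift 3; deburr's own window allows nothing later than shift 4; deburr must be in the same shift as anneal, which can't be after shift 3, so deburr is at most shift 3.
deburr at shift 3 is achievable: deburr=shift 3, anneal=shift 3, weld=shift 4, route=shift 1, press=shift 1.

shift 3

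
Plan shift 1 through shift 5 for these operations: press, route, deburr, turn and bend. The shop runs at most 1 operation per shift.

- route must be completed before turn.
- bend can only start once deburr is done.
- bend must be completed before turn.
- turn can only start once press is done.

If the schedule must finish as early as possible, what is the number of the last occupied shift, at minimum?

The precedence chain requires at least 3 distinct shifts.
With at most 1 per shift and 5 operations, at least 5 shifts are needed.
5 works (last occupied shift: shift 5): for example turn=shift 5, bend=shift 2, route=shift 4, press=shift 3, deburr=shift 1.

5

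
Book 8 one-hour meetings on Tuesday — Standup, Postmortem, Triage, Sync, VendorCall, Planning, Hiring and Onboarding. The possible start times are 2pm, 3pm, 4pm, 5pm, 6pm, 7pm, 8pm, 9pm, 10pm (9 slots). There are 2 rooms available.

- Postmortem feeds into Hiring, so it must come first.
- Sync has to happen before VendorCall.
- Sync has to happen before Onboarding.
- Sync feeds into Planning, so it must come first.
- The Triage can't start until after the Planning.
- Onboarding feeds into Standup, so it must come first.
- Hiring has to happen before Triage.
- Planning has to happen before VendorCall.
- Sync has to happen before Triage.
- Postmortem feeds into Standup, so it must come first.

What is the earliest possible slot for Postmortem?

2pm

Downstream work caps Postmortem at 8pm.
Postmortem at 2pm is achievable: Triage -> 4pm, Sync -> 2pm, VendorCall -> 5pm, Standup -> 5pm, Planning -> 3pm, Hiring -> 3pm, Onboarding -> 4pm, Postmortem -> 2pm.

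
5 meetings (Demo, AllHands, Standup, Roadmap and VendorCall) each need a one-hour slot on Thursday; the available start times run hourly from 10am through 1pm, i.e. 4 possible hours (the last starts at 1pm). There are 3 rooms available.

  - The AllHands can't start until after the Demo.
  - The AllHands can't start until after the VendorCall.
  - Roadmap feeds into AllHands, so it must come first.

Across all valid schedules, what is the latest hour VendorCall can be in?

12pm

Downstream work caps VendorCall at 12pm.
VendorCall at 12pm is achievable: Demo -> 10am; Roadmap -> 10am; AllHands -> 1pm; Standup -> 10am; VendorCall -> 12pm.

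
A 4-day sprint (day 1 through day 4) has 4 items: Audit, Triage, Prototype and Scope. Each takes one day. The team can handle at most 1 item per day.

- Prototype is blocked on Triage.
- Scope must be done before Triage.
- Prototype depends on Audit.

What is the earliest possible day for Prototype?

Precedence pushes Prototype to at least day 3.
Prototype at day 4 is achievable: Audit -> day 3; Triage -> day 2; Prototype -> day 4; Scope -> day 1.
Nothing earlier works — the capacity limit rule out every day before day 4.

day 4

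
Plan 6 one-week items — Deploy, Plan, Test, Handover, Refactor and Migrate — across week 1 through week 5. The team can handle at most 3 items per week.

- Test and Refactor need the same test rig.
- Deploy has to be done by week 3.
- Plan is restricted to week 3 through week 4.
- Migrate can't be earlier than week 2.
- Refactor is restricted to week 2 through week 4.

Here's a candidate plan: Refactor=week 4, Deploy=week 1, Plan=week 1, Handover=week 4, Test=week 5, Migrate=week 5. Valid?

No. Plan is restricted to week 3 through week 4 is not satisfied.

Migrate can't be earlier than week 2 — holds.
Refactor is restricted to week 2 through week 4 — holds.
Plan is restricted to week 3 through week 4 — violated.
Deploy has to be done by week 3 — holds.
Test and Refactor need the same test rig — holds.
The team can handle at most 3 items per week — holds.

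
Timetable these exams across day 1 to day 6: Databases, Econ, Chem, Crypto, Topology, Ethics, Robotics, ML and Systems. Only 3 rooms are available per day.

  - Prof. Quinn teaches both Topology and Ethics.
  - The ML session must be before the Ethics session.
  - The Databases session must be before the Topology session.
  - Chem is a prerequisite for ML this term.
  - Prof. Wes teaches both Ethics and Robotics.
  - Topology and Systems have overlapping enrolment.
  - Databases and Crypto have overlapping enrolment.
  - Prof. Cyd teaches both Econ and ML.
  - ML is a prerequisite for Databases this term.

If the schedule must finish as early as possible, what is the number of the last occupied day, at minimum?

day 4

The precedence chain requires at least 4 distinct days.
With at most 3 per day and 9 exams, at least 3 days are needed.
4 works (last occupied day: day 4): for example Ethics -> day 3; Systems -> day 2; Crypto -> day 1; Econ -> day 1; Chem -> day 1; Databases -> day 3; ML -> day 2; Topology -> day 4; Robotics -> day 2.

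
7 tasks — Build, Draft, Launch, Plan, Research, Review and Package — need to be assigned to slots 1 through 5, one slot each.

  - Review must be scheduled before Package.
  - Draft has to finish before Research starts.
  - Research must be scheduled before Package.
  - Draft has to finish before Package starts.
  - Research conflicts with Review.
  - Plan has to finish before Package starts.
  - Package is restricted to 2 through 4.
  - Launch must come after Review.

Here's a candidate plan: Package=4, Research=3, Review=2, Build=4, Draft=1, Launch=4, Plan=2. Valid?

Valid

Research must be scheduled before Package — holds.
Launch must come after Review — holds.
Research conflicts with Review — holds.
Plan has to finish before Package starts — holds.
Draft has to finish before Package starts — holds.
Draft has to finish before Research starts — holds.
Review must be scheduled before Package — holds.
Package is restricted to 2 through 4 — holds.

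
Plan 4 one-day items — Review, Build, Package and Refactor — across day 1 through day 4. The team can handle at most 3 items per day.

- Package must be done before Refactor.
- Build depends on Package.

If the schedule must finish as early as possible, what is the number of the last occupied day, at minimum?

day 2

The precedence chain requires at least 2 distinct days.
With at most 3 per day and 4 tasks, at least 2 days are needed.
2 works (last occupied day: day 2): for example Package=day 1, Build=day 2, Review=day 1, Refactor=day 2.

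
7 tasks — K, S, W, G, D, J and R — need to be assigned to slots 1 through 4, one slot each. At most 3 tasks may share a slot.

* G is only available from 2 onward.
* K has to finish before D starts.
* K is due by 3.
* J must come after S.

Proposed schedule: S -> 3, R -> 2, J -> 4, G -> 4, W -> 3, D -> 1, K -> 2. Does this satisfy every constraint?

No. K has to finish before D starts is not satisfied.

At most 3 tasks may share a slot — holds.
G is only available from 2 onward — holds.
K has to finish before D starts — violated.
J must come after S — holds.
K is due by 3 — holds.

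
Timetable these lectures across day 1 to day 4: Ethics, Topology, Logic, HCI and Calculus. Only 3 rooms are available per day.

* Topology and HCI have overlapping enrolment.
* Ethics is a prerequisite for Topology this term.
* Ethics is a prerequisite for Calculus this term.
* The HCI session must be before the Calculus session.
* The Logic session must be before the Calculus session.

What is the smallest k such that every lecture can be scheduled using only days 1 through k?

The precedence chain requires at least 2 distinct days.
With at most 3 per day and 5 lectures, at least 2 days are needed.
2 works (last occupied day: day 2): for example HCI in day 1, Ethics in day 1, Calculus in day 2, Topology in day 2, Logic in day 1.

2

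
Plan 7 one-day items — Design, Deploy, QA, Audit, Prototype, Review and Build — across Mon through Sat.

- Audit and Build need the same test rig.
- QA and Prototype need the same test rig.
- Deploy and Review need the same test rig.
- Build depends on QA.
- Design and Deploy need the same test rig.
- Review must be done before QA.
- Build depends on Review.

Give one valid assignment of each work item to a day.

Design -> Mon; Audit -> Mon; Prototype -> Mon; Deploy -> Tue; QA -> Tue; Review -> Mon; Build -> Wed

Checking: QA(Tue) before Build(Wed); Review(Mon) before Build(Wed); Review(Mon) before QA(Tue); Audit(Mon) != Build(Wed); Deploy(Tue) != Review(Mon); Design(Mon) != Deploy(Tue); QA(Tue) != Prototype(Mon).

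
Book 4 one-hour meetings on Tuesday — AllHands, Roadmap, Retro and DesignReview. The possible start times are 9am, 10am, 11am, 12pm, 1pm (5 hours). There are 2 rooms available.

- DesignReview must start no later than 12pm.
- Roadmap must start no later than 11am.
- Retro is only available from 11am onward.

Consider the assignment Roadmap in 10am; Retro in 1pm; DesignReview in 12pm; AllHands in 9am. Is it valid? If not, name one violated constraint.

Yes, all constraints hold

Retro is only available from 11am onward — holds.
There are 2 rooms available — holds.
DesignReview must start no later than 12pm — holds.
Roadmap must start no later than 11am — holds.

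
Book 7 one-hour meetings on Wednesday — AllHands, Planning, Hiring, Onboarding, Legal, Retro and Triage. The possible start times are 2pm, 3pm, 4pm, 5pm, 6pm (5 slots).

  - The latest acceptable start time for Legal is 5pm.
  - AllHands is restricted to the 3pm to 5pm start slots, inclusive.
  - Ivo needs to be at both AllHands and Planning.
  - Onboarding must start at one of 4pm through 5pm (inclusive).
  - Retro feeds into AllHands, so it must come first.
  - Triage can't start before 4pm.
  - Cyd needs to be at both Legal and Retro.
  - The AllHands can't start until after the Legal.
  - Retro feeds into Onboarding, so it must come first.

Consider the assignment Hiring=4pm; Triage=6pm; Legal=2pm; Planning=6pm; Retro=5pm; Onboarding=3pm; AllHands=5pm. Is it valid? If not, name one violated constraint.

The AllHands can't start until after the Legal — holds.
AllHands is restricted to the 3pm to 5pm start slots, inclusive — holds.
Cyd needs to be at both Legal and Retro — holds.
Ivo needs to be at both AllHands and Planning — holds.
Retro feeds into AllHands, so it must come first — violated.
Triage can't start before 4pm — holds.
Onboarding must start at one of 4pm through 5pm (inclusive) — violated.
The latest acceptable start time for Legal is 5pm — holds.
Retro feeds into Onboarding, so it must come first — violated.

No. Retro feeds into Onboarding, so it must come first is not satisfied.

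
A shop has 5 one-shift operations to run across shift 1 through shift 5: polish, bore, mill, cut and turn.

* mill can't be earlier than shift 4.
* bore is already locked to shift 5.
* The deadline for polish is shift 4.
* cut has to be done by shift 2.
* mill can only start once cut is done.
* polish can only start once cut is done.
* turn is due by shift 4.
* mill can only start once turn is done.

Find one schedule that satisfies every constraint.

mill=shift 4, polish=shift 2, turn=shift 1, bore=shift 5, cut=shift 1

Checking: cut(shift 1) before mill(shift 4); turn(shift 1) before mill(shift 4); cut(shift 1) before polish(shift 2); cut=shift 1 in [shift 1,shift 2]; mill=shift 4 in [shift 4,shift 5]; polish=shift 2 in [shift 1,shift 4]; bore=shift 5 in [shift 5,shift 5]; turn=shift 1 in [shift 1,shift 4].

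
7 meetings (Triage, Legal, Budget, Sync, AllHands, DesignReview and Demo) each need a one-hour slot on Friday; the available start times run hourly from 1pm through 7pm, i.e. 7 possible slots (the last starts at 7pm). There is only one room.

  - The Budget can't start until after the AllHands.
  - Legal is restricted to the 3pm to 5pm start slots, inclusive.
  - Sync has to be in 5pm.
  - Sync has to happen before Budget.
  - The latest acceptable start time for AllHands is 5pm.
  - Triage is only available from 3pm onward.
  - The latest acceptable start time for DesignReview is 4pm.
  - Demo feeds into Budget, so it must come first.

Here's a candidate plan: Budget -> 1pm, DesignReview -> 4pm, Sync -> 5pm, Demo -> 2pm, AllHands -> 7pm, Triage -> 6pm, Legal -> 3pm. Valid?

Sync has to be in 5pm — holds.
There is only one room — holds.
Legal is restricted to the 3pm to 5pm start slots, inclusive — holds.
Demo feeds into Budget, so it must come first — violated.
Sync has to happen before Budget — violated.
The latest acceptable start time for DesignReview is 4pm — holds.
Triage is only available from 3pm onward — holds.
The Budget can't start until after the AllHands — violated.
The latest acceptable start time for AllHands is 5pm — violated.

No. The Budget can't start until after the AllHands is not satisfied.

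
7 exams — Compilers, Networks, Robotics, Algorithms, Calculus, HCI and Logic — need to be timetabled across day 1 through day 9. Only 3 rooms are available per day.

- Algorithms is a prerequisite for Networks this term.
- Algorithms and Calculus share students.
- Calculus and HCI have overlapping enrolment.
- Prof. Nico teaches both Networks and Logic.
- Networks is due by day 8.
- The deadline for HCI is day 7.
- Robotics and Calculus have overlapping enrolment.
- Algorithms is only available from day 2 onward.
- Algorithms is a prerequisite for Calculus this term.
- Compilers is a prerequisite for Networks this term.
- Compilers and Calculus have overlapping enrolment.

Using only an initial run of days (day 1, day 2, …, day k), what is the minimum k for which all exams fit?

The precedence chain requires at least 2 distinct days.
With at most 3 per day and 7 exams, at least 3 days are needed.
Propagating the time windows through the other constraints, Networks can't land before day 3, so the schedule must run through at least day 3.
3 works (last occupied day: day 3): for example Logic=day 2, Algorithms=day 2, HCI=day 1, Calculus=day 3, Networks=day 3, Robotics=day 1, Compilers=day 1.

3 days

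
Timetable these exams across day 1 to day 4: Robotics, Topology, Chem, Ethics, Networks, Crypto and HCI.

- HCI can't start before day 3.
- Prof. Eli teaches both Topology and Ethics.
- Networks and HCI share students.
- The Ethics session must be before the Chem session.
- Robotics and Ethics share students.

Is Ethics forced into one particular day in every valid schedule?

Ethics can be day 1 (e.g. Networks in day 1, Ethics in day 1, HCI in day 3, Topology in day 2, Chem in day 2, Crypto in day 1, Robotics in day 2) or day 2 (e.g. Topology -> day 1, Robotics -> day 1, HCI -> day 3, Crypto -> day 1, Networks -> day 1, Ethics -> day 2, Chem -> day 3).

No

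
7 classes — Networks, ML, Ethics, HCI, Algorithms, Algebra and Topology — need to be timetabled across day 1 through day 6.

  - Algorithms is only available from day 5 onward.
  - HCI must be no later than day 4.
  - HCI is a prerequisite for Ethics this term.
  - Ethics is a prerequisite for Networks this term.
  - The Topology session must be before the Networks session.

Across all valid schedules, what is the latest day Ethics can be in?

day 5

Precedence pushes Ethics to at least day 2; downstream work caps Ethics at day 5.
Ethics at day 5 is achievable: Topology -> day 1; ML -> day 1; HCI -> day 1; Algorithms -> day 5; Algebra -> day 1; Networks -> day 6; Ethics -> day 5.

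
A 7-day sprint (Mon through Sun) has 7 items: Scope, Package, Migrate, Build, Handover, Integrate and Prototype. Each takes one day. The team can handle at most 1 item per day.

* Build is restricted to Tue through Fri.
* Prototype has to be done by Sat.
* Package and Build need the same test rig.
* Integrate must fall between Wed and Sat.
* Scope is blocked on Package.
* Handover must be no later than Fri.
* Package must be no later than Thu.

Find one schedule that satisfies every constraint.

Handover=Thu, Scope=Sat, Build=Tue, Migrate=Sun, Package=Mon, Integrate=Wed, Prototype=Fri

Checking: Package(Mon) before Scope(Sat); Package(Mon) != Build(Tue); Handover=Thu in [Mon,Fri]; Build=Tue in [Tue,Fri]; Prototype=Fri in [Mon,Sat]; Integrate=Wed in [Wed,Sat]; Package=Mon in [Mon,Thu]; max 1 per day (cap 1).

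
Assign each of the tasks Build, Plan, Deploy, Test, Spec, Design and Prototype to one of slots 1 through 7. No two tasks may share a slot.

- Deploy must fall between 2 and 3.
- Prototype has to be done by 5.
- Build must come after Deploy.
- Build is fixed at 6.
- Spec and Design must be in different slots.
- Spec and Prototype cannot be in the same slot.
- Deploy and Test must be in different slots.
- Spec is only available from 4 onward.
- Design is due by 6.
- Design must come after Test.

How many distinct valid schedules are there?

Splitting on Deploy: it can be 2 (18), 3 (18). Listing each branch's schedules as (Build, Plan, Test, Spec, Design, Prototype):
Deploy=2: (6,1,3,7,4,5) (6,1,3,7,5,4) (6,1,4,7,5,3) (6,3,1,7,4,5) (6,3,1,7,5,4) (6,3,4,7,5,1) (6,4,1,7,3,5) (6,4,1,7,5,3) (6,4,3,7,5,1) (6,5,1,7,3,4) (6,5,1,7,4,3) (6,5,3,7,4,1) (6,7,1,4,3,5) (6,7,1,4,5,3) (6,7,1,5,3,4) (6,7,1,5,4,3) (6,7,3,4,5,1) (6,7,3,5,4,1) — 18.
Deploy=3: (6,1,2,7,4,5) (6,1,2,7,5,4) (6,1,4,7,5,2) (6,2,1,7,4,5) (6,2,1,7,5,4) (6,2,4,7,5,1) (6,4,1,7,2,5) (6,4,1,7,5,2) (6,4,2,7,5,1) (6,5,1,7,2,4) (6,5,1,7,4,2) (6,5,2,7,4,1) (6,7,1,4,2,5) (6,7,1,4,5,2) (6,7,1,5,2,4) (6,7,1,5,4,2) (6,7,2,4,5,1) (6,7,2,5,4,1) — 18.
Summing: 18 + 18 = 36.

36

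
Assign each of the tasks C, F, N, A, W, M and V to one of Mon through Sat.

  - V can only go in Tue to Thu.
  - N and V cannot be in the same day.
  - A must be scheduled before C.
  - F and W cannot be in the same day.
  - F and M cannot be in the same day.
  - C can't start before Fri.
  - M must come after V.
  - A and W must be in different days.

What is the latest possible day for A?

Downstream work caps A at Fri.
A at Fri is achievable: C=Sat, V=Tue, W=Tue, M=Wed, F=Mon, N=Mon, A=Fri.

Fri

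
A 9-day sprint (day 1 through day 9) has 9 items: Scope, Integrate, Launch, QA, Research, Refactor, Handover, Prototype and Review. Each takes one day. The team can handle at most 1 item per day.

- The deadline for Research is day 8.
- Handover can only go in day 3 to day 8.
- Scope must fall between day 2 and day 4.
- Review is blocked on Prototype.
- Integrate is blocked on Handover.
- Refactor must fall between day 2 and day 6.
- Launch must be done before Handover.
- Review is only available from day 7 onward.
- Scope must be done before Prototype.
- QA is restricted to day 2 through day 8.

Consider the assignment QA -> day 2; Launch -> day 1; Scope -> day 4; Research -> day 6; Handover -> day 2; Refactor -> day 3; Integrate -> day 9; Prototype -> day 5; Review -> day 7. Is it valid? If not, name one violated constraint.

Scope must be done before Prototype — holds.
The deadline for Research is day 8 — holds.
Review is blocked on Prototype — holds.
The team can handle at most 1 item per day — violated.
Refactor must fall between day 2 and day 6 — holds.
Launch must be done before Handover — holds.
QA is restricted to day 2 through day 8 — holds.
Scope must fall between day 2 and day 4 — holds.
Handover can only go in day 3 to day 8 — violated.
Integrate is blocked on Handover — holds.
Review is only available from day 7 onward — holds.

No. Handover can only go in day 3 to day 8 is not satisfied.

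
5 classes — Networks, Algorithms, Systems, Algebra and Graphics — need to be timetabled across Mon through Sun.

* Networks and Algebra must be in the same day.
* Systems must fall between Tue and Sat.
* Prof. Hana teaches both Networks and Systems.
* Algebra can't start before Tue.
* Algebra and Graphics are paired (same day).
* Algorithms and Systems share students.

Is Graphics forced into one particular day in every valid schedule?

No

Graphics can be Tue (e.g. Algorithms in Mon, Algebra in Tue, Systems in Wed, Graphics in Tue, Networks in Tue) or Wed (e.g. Systems in Tue, Graphics in Wed, Networks in Wed, Algebra in Wed, Algorithms in Mon).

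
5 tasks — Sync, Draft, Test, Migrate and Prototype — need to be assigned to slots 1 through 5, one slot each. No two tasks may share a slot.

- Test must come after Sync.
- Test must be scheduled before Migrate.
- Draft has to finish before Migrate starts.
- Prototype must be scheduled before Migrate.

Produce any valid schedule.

Test -> 2, Migrate -> 5, Sync -> 1, Draft -> 3, Prototype -> 4

Checking: Sync(1) before Test(2); Prototype(4) before Migrate(5); Draft(3) before Migrate(5); Test(2) before Migrate(5); max 1 per slot (cap 1).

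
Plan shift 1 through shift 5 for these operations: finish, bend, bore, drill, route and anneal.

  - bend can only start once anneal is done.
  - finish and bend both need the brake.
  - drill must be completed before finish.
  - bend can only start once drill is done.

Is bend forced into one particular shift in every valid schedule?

No

bend can be shift 2 (e.g. drill -> shift 1, bend -> shift 2, finish -> shift 3, anneal -> shift 1, bore -> shift 1, route -> shift 1) or shift 3 (e.g. bore in shift 1, bend in shift 3, finish in shift 2, drill in shift 1, route in shift 1, anneal in shift 1).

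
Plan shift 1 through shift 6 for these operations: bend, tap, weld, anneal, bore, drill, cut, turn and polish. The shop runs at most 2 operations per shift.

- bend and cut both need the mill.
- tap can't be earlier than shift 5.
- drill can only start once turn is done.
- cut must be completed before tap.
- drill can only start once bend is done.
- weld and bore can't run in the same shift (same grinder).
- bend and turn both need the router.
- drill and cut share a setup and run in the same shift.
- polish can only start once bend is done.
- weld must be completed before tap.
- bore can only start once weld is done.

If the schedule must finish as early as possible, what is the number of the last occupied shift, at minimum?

The precedence chain requires at least 3 distinct shifts.
With at most 2 per shift and 9 operations, at least 5 shifts are needed.
tap can't be placed before shift 5, so the schedule must run through at least shift 5.
5 works (last occupied shift: shift 5): for example bend -> shift 1, drill -> shift 3, anneal -> shift 4, cut -> shift 3, weld -> shift 1, polish -> shift 4, bore -> shift 2, tap -> shift 5, turn -> shift 2.

5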